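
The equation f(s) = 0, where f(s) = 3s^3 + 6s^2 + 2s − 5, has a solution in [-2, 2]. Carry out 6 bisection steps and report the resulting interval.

s = 0 gives f = -5, negative; keep [0, 2]
s = 1 gives f = 6, positive; keep [0, 1]
s = 0.5 gives f = -2.125, negative; keep [0.5, 1]
s = 0.75 gives f = 1.1406, positive; keep [0.5, 0.75]
s = 0.625 gives f = -0.6738, negative; keep [0.625, 0.75]
s = 0.6875 gives f = 0.1858, positive; keep [0.625, 0.6875]

[0.625, 0.6875]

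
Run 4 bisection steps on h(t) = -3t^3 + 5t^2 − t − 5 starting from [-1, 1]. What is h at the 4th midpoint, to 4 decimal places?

m = 0, h(m) = -5 (−); new bracket [-1, 0]
m = -0.5, h(m) = -2.875 (−); new bracket [-1, -0.5]
m = -0.75, h(m) = -0.171875 (−); new bracket [-1, -0.75]
m = -0.875, h(m) = 1.7129 (+); new bracket [-0.875, -0.75]

1.7129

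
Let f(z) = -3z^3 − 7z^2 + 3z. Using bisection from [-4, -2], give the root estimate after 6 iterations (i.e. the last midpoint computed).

-2.71875

midpoint -3: f = 9 > 0 → [-3, -2]
midpoint -2.5: f = -4.375 < 0 → [-3, -2.5]
midpoint -2.75: f = 1.203125 > 0 → [-2.75, -2.5]
midpoint -2.625: f = -1.8457 < 0 → [-2.75, -2.625]
midpoint -2.6875: f = -0.3884 < 0 → [-2.75, -2.6875]
midpoint -2.71875: f = 0.3903 > 0 → [-2.71875, -2.6875]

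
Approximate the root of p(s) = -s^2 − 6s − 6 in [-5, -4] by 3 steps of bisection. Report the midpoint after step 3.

midpoint -4.5: p = 0.75 > 0 → [-5, -4.5]
midpoint -4.75: p = -0.0625 < 0 → [-4.75, -4.5]
midpoint -4.625: p = 0.359375 > 0 → [-4.75, -4.625]

-4.625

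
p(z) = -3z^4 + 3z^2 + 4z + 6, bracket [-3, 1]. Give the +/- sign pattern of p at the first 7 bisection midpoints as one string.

m = -1, p(m) = 2 (+); new bracket [-3, -1]
m = -2, p(m) = -38 (−); new bracket [-2, -1]
m = -1.5, p(m) = -8.4375 (−); new bracket [-1.5, -1]
m = -1.25, p(m) = -1.6367 (−); new bracket [-1.25, -1]
m = -1.125, p(m) = 0.4915 (+); new bracket [-1.25, -1.125]
m = -1.1875, p(m) = -0.4852 (−); new bracket [-1.1875, -1.125]
m = -1.15625, p(m) = 0.0237 (+); new bracket [-1.1875, -1.15625]

+---+-+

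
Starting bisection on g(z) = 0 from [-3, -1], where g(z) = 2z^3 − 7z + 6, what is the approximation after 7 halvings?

z = -2 gives g = 4, positive; keep [-3, -2]
z = -2.5 gives g = -7.75, negative; keep [-2.5, -2]
z = -2.25 gives g = -1.03125, negative; keep [-2.25, -2]
z = -2.125 gives g = 1.6836, positive; keep [-2.25, -2.125]
z = -2.1875 gives g = 0.3774, positive; keep [-2.25, -2.1875]
z = -2.21875 gives g = -0.3139, negative; keep [-2.21875, -2.1875]
z = -2.203125 gives g = 0.035, positive; keep [-2.21875, -2.203125]

-2.203125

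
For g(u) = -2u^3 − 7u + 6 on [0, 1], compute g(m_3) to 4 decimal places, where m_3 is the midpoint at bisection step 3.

1.1367

midpoint 0.5: g = 2.25 > 0 → [0.5, 1]
midpoint 0.75: g = -0.09375 < 0 → [0.5, 0.75]
midpoint 0.625: g = 1.136719 > 0 → [0.625, 0.75]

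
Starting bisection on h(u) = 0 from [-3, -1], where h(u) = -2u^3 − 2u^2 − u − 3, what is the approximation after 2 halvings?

-1.5

u = -2 gives h = 7, positive; keep [-2, -1]
u = -1.5 gives h = 0.75, positive; keep [-1.5, -1]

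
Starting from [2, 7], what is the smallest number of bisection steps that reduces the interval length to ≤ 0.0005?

14

Width after n steps is 5/2^n. Need 2^n ≥ 5/0.0005 = 10000.
2^13 = 8192 < 10000 ≤ 2^14 = 16384, so n = 14.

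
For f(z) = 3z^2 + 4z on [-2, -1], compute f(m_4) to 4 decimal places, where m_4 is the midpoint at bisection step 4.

-0.0820

f(-1.5) = 0.75 > 0, so the root lies in [-1.5, -1]
f(-1.25) = -0.3125 < 0, so the root lies in [-1.5, -1.25]
f(-1.375) = 0.171875 > 0, so the root lies in [-1.375, -1.25]
f(-1.3125) = -0.082 < 0, so the root lies in [-1.375, -1.3125]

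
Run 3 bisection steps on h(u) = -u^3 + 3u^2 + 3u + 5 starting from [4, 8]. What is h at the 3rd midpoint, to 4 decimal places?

-11.8750

m = 6, h(m) = -85 (−); new bracket [4, 6]
m = 5, h(m) = -30 (−); new bracket [4, 5]
m = 4.5, h(m) = -11.875 (−); new bracket [4, 4.5]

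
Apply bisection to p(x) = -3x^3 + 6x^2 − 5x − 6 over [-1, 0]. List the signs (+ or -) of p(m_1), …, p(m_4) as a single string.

-++-

x = -0.5 gives p = -1.625, negative; keep [-1, -0.5]
x = -0.75 gives p = 2.390625, positive; keep [-0.75, -0.5]
x = -0.625 gives p = 0.201172, positive; keep [-0.625, -0.5]
x = -0.5625 gives p = -0.7551, negative; keep [-0.625, -0.5625]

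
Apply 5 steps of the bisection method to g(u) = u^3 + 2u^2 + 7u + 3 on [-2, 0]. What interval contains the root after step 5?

[-0.5, -0.4375]

g(-1) = -3 < 0, so the root lies in [-1, 0]
g(-0.5) = -0.125 < 0, so the root lies in [-0.5, 0]
g(-0.25) = 1.359375 > 0, so the root lies in [-0.5, -0.25]
g(-0.375) = 0.6035 > 0, so the root lies in [-0.5, -0.375]
g(-0.4375) = 0.2366 > 0, so the root lies in [-0.5, -0.4375]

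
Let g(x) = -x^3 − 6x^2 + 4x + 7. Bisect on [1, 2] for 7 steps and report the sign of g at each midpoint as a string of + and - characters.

x = 1.5 gives g = -3.875, negative; keep [1, 1.5]
x = 1.25 gives g = 0.671875, positive; keep [1.25, 1.5]
x = 1.375 gives g = -1.443359, negative; keep [1.25, 1.375]
x = 1.3125 gives g = -0.3469, negative; keep [1.25, 1.3125]
x = 1.28125 gives g = 0.1721, positive; keep [1.28125, 1.3125]
x = 1.296875 gives g = -0.085, negative; keep [1.28125, 1.296875]
x = 1.2890625 gives g = 0.0441, positive; keep [1.2890625, 1.296875]

-+--+-+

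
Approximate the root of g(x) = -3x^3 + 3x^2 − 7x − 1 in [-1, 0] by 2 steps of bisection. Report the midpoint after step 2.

-0.25

midpoint -0.5: g = 3.625 > 0 → [-0.5, 0]
midpoint -0.25: g = 0.984375 > 0 → [-0.25, 0]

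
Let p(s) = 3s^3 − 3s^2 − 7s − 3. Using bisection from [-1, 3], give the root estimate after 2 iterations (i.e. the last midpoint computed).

2

m = 1, p(m) = -10 (−); new bracket [1, 3]
m = 2, p(m) = -5 (−); new bracket [2, 3]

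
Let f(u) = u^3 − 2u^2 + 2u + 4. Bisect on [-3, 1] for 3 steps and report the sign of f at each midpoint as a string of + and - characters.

-++

midpoint -1: f = -1 < 0 → [-1, 1]
midpoint 0: f = 4 > 0 → [-1, 0]
midpoint -0.5: f = 2.375 > 0 → [-1, -0.5]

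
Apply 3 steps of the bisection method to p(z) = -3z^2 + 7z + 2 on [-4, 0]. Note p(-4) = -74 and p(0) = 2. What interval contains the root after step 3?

[-0.5, 0]

m = -2, p(m) = -24 (−); new bracket [-2, 0]
m = -1, p(m) = -8 (−); new bracket [-1, 0]
m = -0.5, p(m) = -2.25 (−); new bracket [-0.5, 0]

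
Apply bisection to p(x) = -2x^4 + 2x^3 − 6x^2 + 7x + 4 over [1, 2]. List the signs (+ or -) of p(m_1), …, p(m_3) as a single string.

-++

x = 1.5 gives p = -2.375, negative; keep [1, 1.5]
x = 1.25 gives p = 2.398438, positive; keep [1.25, 1.5]
x = 1.375 gives p = 0.331543, positive; keep [1.375, 1.5]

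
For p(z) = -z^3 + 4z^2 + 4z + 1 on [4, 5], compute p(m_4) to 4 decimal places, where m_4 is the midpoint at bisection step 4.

z = 4.5 gives p = 8.875, positive; keep [4.5, 5]
z = 4.75 gives p = 3.078125, positive; keep [4.75, 5]
z = 4.875 gives p = -0.294922, negative; keep [4.75, 4.875]
z = 4.8125 gives p = 1.4324, positive; keep [4.8125, 4.875]

1.4324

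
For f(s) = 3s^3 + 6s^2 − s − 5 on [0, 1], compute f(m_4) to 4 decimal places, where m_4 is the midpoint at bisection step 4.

-0.2424

midpoint 0.5: f = -3.625 < 0 → [0.5, 1]
midpoint 0.75: f = -1.109375 < 0 → [0.75, 1]
midpoint 0.875: f = 0.728516 > 0 → [0.75, 0.875]
midpoint 0.8125: f = -0.2424 < 0 → [0.8125, 0.875]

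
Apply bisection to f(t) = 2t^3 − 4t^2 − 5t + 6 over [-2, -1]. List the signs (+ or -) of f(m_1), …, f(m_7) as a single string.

t = -1.5 gives f = -2.25, negative; keep [-1.5, -1]
t = -1.25 gives f = 2.09375, positive; keep [-1.5, -1.25]
t = -1.375 gives f = 0.113281, positive; keep [-1.5, -1.375]
t = -1.4375 gives f = -1.019, negative; keep [-1.4375, -1.375]
t = -1.40625 gives f = -0.4407, negative; keep [-1.40625, -1.375]
t = -1.390625 gives f = -0.1607, negative; keep [-1.390625, -1.375]
t = -1.3828125 gives f = -0.023, negative; keep [-1.3828125, -1.375]

-++----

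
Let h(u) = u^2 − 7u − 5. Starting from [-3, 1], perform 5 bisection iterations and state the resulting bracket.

m = -1, h(m) = 3 (+); new bracket [-1, 1]
m = 0, h(m) = -5 (−); new bracket [-1, 0]
m = -0.5, h(m) = -1.25 (−); new bracket [-1, -0.5]
m = -0.75, h(m) = 0.8125 (+); new bracket [-0.75, -0.5]
m = -0.625, h(m) = -0.2344 (−); new bracket [-0.75, -0.625]

[-0.75, -0.625]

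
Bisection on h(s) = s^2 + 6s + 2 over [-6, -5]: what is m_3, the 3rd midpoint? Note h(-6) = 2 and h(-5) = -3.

h(-5.5) = -0.75 < 0, so the root lies in [-6, -5.5]
h(-5.75) = 0.5625 > 0, so the root lies in [-5.75, -5.5]
h(-5.625) = -0.109375 < 0, so the root lies in [-5.75, -5.625]

-5.625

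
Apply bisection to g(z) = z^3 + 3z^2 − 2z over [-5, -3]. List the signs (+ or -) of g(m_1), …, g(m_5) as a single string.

-+---

z = -4 gives g = -8, negative; keep [-4, -3]
z = -3.5 gives g = 0.875, positive; keep [-4, -3.5]
z = -3.75 gives g = -3.046875, negative; keep [-3.75, -3.5]
z = -3.625 gives g = -0.9629, negative; keep [-3.625, -3.5]
z = -3.5625 gives g = -0.0139, negative; keep [-3.5625, -3.5]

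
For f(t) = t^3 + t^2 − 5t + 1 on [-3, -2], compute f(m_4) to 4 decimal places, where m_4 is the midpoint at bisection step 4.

0.7253

m = -2.5, f(m) = 4.125 (+); new bracket [-3, -2.5]
m = -2.75, f(m) = 1.515625 (+); new bracket [-3, -2.75]
m = -2.875, f(m) = -0.123047 (−); new bracket [-2.875, -2.75]
m = -2.8125, f(m) = 0.7253 (+); new bracket [-2.875, -2.8125]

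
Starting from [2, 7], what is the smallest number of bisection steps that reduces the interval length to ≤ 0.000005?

20

Width after n steps is 5/2^n. Need 2^n ≥ 5/0.000005 = 1000000.
2^19 = 524288 < 1000000 ≤ 2^20 = 1048576, so n = 20.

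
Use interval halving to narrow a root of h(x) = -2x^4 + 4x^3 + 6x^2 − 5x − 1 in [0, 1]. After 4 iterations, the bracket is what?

m = 0.5, h(m) = -1.625 (−); new bracket [0.5, 1]
m = 0.75, h(m) = -0.320312 (−); new bracket [0.75, 1]
m = 0.875, h(m) = 0.726074 (+); new bracket [0.75, 0.875]
m = 0.8125, h(m) = 0.1723 (+); new bracket [0.75, 0.8125]

[0.75, 0.8125]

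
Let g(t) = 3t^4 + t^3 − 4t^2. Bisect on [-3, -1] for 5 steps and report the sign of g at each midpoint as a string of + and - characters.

++-+-

m = -2, g(m) = 24 (+); new bracket [-2, -1]
m = -1.5, g(m) = 2.8125 (+); new bracket [-1.5, -1]
m = -1.25, g(m) = -0.878906 (−); new bracket [-1.5, -1.25]
m = -1.375, g(m) = 0.5613 (+); new bracket [-1.375, -1.25]
m = -1.3125, g(m) = -0.249 (−); new bracket [-1.375, -1.3125]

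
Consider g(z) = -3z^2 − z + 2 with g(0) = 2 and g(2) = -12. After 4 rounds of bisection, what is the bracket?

z = 1 gives g = -2, negative; keep [0, 1]
z = 0.5 gives g = 0.75, positive; keep [0.5, 1]
z = 0.75 gives g = -0.4375, negative; keep [0.5, 0.75]
z = 0.625 gives g = 0.2031, positive; keep [0.625, 0.75]

[0.625, 0.75]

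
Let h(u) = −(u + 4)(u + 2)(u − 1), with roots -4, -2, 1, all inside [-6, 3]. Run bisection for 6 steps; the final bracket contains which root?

1

m = -1.5, h(m) = 3.125 (+); new bracket [-1.5, 3]
m = 0.75, h(m) = 3.265625 (+); new bracket [0.75, 3]
m = 1.875, h(m) = -19.919922 (−); new bracket [0.75, 1.875]
m = 1.3125, h(m) = -5.4993 (−); new bracket [0.75, 1.3125]
m = 1.03125, h(m) = -0.4766 (−); new bracket [0.75, 1.03125]
m = 0.890625, h(m) = 1.5462 (+); new bracket [0.890625, 1.03125]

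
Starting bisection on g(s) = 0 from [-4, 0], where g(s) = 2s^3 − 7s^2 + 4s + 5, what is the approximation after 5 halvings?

s = -2 gives g = -47, negative; keep [-2, 0]
s = -1 gives g = -8, negative; keep [-1, 0]
s = -0.5 gives g = 1, positive; keep [-1, -0.5]
s = -0.75 gives g = -2.7812, negative; keep [-0.75, -0.5]
s = -0.625 gives g = -0.7227, negative; keep [-0.625, -0.5]

-0.625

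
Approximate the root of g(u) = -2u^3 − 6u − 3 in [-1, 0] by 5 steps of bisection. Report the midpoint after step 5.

-0.46875

g(-0.5) = 0.25 > 0, so the root lies in [-0.5, 0]
g(-0.25) = -1.46875 < 0, so the root lies in [-0.5, -0.25]
g(-0.375) = -0.644531 < 0, so the root lies in [-0.5, -0.375]
g(-0.4375) = -0.2075 < 0, so the root lies in [-0.5, -0.4375]
g(-0.46875) = 0.0185 > 0, so the root lies in [-0.46875, -0.4375]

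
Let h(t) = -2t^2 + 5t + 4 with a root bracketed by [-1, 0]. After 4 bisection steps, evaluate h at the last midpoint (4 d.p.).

-0.3828

h(-0.5) = 1 > 0, so the root lies in [-1, -0.5]
h(-0.75) = -0.875 < 0, so the root lies in [-0.75, -0.5]
h(-0.625) = 0.09375 > 0, so the root lies in [-0.75, -0.625]
h(-0.6875) = -0.3828 < 0, so the root lies in [-0.6875, -0.625]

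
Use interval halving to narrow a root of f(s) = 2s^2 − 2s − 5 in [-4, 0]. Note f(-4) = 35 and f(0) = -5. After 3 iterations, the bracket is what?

[-1.5, -1]

f(-2) = 7 > 0, so the root lies in [-2, 0]
f(-1) = -1 < 0, so the root lies in [-2, -1]
f(-1.5) = 2.5 > 0, so the root lies in [-1.5, -1]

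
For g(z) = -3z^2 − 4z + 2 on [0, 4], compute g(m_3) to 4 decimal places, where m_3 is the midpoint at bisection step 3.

midpoint 2: g = -18 < 0 → [0, 2]
midpoint 1: g = -5 < 0 → [0, 1]
midpoint 0.5: g = -0.75 < 0 → [0, 0.5]

-0.7500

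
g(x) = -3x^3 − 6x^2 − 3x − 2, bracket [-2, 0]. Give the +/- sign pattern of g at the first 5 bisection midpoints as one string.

m = -1, g(m) = -2 (−); new bracket [-2, -1]
m = -1.5, g(m) = -0.875 (−); new bracket [-2, -1.5]
m = -1.75, g(m) = 0.953125 (+); new bracket [-1.75, -1.5]
m = -1.625, g(m) = -0.0957 (−); new bracket [-1.75, -1.625]
m = -1.6875, g(m) = 0.3928 (+); new bracket [-1.6875, -1.625]

--+-+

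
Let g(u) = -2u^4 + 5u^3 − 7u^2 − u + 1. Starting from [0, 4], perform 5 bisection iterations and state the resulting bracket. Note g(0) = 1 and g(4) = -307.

midpoint 2: g = -21 < 0 → [0, 2]
midpoint 1: g = -4 < 0 → [0, 1]
midpoint 0.5: g = -0.75 < 0 → [0, 0.5]
midpoint 0.25: g = 0.3828 > 0 → [0.25, 0.5]
midpoint 0.375: g = -0.1353 < 0 → [0.25, 0.375]

[0.25, 0.375]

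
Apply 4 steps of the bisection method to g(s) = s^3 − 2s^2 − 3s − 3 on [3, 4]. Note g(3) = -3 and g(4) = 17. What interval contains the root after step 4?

[3.1875, 3.25]

midpoint 3.5: g = 4.875 > 0 → [3, 3.5]
midpoint 3.25: g = 0.453125 > 0 → [3, 3.25]
midpoint 3.125: g = -1.388672 < 0 → [3.125, 3.25]
midpoint 3.1875: g = -0.4973 < 0 → [3.1875, 3.25]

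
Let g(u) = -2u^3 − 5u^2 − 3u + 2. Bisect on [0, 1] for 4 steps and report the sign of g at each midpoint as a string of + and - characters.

-++-

u = 0.5 gives g = -1, negative; keep [0, 0.5]
u = 0.25 gives g = 0.90625, positive; keep [0.25, 0.5]
u = 0.375 gives g = 0.066406, positive; keep [0.375, 0.5]
u = 0.4375 gives g = -0.437, negative; keep [0.375, 0.4375]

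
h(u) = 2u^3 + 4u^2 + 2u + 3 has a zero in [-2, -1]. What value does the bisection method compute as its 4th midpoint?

-1.9375

midpoint -1.5: h = 2.25 > 0 → [-2, -1.5]
midpoint -1.75: h = 1.03125 > 0 → [-2, -1.75]
midpoint -1.875: h = 0.128906 > 0 → [-2, -1.875]
midpoint -1.9375: h = -0.4058 < 0 → [-1.9375, -1.875]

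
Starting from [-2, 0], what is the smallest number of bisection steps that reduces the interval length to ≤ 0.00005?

Width after n steps is 2/2^n. Need 2^n ≥ 2/0.00005 = 40000.
2^15 = 32768 < 40000 ≤ 2^16 = 65536, so n = 16.

16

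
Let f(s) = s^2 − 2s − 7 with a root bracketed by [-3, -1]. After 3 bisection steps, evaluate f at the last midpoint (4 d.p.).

-0.4375

s = -2 gives f = 1, positive; keep [-2, -1]
s = -1.5 gives f = -1.75, negative; keep [-2, -1.5]
s = -1.75 gives f = -0.4375, negative; keep [-2, -1.75]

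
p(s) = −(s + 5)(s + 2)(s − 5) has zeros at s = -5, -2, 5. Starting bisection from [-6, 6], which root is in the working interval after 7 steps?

5

s = 0 gives p = 50, positive; keep [0, 6]
s = 3 gives p = 80, positive; keep [3, 6]
s = 4.5 gives p = 30.875, positive; keep [4.5, 6]
s = 5.25 gives p = -18.5781, negative; keep [4.5, 5.25]
s = 4.875 gives p = 8.4863, positive; keep [4.875, 5.25]
s = 5.0625 gives p = -4.4417, negative; keep [4.875, 5.0625]
s = 4.96875 gives p = 2.1709, positive; keep [4.96875, 5.0625]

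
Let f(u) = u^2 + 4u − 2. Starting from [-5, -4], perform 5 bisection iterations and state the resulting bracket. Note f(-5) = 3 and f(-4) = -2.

[-4.46875, -4.4375]

m = -4.5, f(m) = 0.25 (+); new bracket [-4.5, -4]
m = -4.25, f(m) = -0.9375 (−); new bracket [-4.5, -4.25]
m = -4.375, f(m) = -0.359375 (−); new bracket [-4.5, -4.375]
m = -4.4375, f(m) = -0.0586 (−); new bracket [-4.5, -4.4375]
m = -4.46875, f(m) = 0.0947 (+); new bracket [-4.46875, -4.4375]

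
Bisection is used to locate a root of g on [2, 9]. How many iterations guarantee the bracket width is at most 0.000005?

Width after n steps is 7/2^n. Need 2^n ≥ 7/0.000005 = 1400000.
2^20 = 1048576 < 1400000 ≤ 2^21 = 2097152, so n = 21.

21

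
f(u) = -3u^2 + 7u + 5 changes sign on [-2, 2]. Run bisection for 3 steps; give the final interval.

[-1, -0.5]

f(0) = 5 > 0, so the root lies in [-2, 0]
f(-1) = -5 < 0, so the root lies in [-1, 0]
f(-0.5) = 0.75 > 0, so the root lies in [-1, -0.5]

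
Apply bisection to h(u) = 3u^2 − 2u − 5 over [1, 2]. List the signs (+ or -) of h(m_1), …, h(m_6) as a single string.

m = 1.5, h(m) = -1.25 (−); new bracket [1.5, 2]
m = 1.75, h(m) = 0.6875 (+); new bracket [1.5, 1.75]
m = 1.625, h(m) = -0.328125 (−); new bracket [1.625, 1.75]
m = 1.6875, h(m) = 0.168 (+); new bracket [1.625, 1.6875]
m = 1.65625, h(m) = -0.083 (−); new bracket [1.65625, 1.6875]
m = 1.671875, h(m) = 0.0417 (+); new bracket [1.65625, 1.671875]

-+-+-+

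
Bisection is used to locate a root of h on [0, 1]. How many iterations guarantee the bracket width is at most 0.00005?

15

Width after n steps is 1/2^n. Need 2^n ≥ 1/0.00005 = 20000.
2^14 = 16384 < 20000 ≤ 2^15 = 32768, so n = 15.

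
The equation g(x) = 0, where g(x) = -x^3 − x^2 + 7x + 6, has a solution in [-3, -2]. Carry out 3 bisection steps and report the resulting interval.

[-2.875, -2.75]

midpoint -2.5: g = -2.125 < 0 → [-3, -2.5]
midpoint -2.75: g = -0.015625 < 0 → [-3, -2.75]
midpoint -2.875: g = 1.373047 > 0 → [-2.875, -2.75]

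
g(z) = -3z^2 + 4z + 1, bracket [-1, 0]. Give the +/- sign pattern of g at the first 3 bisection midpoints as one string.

z = -0.5 gives g = -1.75, negative; keep [-0.5, 0]
z = -0.25 gives g = -0.1875, negative; keep [-0.25, 0]
z = -0.125 gives g = 0.453125, positive; keep [-0.25, -0.125]

--+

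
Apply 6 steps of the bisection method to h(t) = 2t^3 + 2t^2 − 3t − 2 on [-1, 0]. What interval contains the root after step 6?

[-0.578125, -0.5625]

h(-0.5) = -0.25 < 0, so the root lies in [-1, -0.5]
h(-0.75) = 0.53125 > 0, so the root lies in [-0.75, -0.5]
h(-0.625) = 0.167969 > 0, so the root lies in [-0.625, -0.5]
h(-0.5625) = -0.0356 < 0, so the root lies in [-0.625, -0.5625]
h(-0.59375) = 0.0677 > 0, so the root lies in [-0.59375, -0.5625]
h(-0.578125) = 0.0164 > 0, so the root lies in [-0.578125, -0.5625]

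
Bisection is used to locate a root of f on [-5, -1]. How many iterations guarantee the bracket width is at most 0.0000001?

26

Width after n steps is 4/2^n. Need 2^n ≥ 4/0.0000001 = 40000000.
2^25 = 33554432 < 40000000 ≤ 2^26 = 67108864, so n = 26.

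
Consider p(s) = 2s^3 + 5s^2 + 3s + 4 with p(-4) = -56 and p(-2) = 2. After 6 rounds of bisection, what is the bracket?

[-2.25, -2.21875]

p(-3) = -14 < 0, so the root lies in [-3, -2]
p(-2.5) = -3.5 < 0, so the root lies in [-2.5, -2]
p(-2.25) = -0.21875 < 0, so the root lies in [-2.25, -2]
p(-2.125) = 1.0117 > 0, so the root lies in [-2.25, -2.125]
p(-2.1875) = 0.4282 > 0, so the root lies in [-2.25, -2.1875]
p(-2.21875) = 0.1129 > 0, so the root lies in [-2.25, -2.21875]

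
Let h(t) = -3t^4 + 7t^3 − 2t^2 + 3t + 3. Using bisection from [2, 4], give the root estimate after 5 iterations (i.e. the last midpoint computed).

2.3125

midpoint 3: h = -60 < 0 → [2, 3]
midpoint 2.5: h = -9.8125 < 0 → [2, 2.5]
midpoint 2.25: h = 2.472656 > 0 → [2.25, 2.5]
midpoint 2.375: h = -2.8308 < 0 → [2.25, 2.375]
midpoint 2.3125: h = 0.0151 > 0 → [2.3125, 2.375]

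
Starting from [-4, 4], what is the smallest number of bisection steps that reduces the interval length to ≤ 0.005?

Width after n steps is 8/2^n. Need 2^n ≥ 8/0.005 = 1600.
2^10 = 1024 < 1600 ≤ 2^11 = 2048, so n = 11.

11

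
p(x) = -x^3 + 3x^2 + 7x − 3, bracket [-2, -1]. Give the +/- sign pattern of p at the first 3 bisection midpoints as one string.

--+

m = -1.5, p(m) = -3.375 (−); new bracket [-2, -1.5]
m = -1.75, p(m) = -0.703125 (−); new bracket [-2, -1.75]
m = -1.875, p(m) = 1.013672 (+); new bracket [-1.875, -1.75]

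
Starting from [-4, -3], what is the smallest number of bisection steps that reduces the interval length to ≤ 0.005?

8

Width after n steps is 1/2^n. Need 2^n ≥ 1/0.005 = 200.
2^7 = 128 < 200 ≤ 2^8 = 256, so n = 8.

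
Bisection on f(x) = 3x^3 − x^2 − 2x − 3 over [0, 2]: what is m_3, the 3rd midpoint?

1.25

x = 1 gives f = -3, negative; keep [1, 2]
x = 1.5 gives f = 1.875, positive; keep [1, 1.5]
x = 1.25 gives f = -1.203125, negative; keep [1.25, 1.5]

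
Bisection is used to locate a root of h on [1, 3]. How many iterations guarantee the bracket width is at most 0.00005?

Width after n steps is 2/2^n. Need 2^n ≥ 2/0.00005 = 40000.
2^15 = 32768 < 40000 ≤ 2^16 = 65536, so n = 16.

16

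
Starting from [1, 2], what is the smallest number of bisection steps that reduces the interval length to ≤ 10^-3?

Width after n steps is 1/2^n. Need 2^n ≥ 1/10^-3 = 1000.
2^9 = 512 < 1000 ≤ 2^10 = 1024, so n = 10.

10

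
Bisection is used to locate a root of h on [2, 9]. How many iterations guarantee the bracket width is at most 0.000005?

Width after n steps is 7/2^n. Need 2^n ≥ 7/0.000005 = 1400000.
2^20 = 1048576 < 1400000 ≤ 2^21 = 2097152, so n = 21.

21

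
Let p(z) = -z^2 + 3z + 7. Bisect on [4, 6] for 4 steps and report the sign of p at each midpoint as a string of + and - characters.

m = 5, p(m) = -3 (−); new bracket [4, 5]
m = 4.5, p(m) = 0.25 (+); new bracket [4.5, 5]
m = 4.75, p(m) = -1.3125 (−); new bracket [4.5, 4.75]
m = 4.625, p(m) = -0.5156 (−); new bracket [4.5, 4.625]

-+--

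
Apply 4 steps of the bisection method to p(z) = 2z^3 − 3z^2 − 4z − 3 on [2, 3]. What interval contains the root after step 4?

[2.5, 2.5625]

z = 2.5 gives p = -0.5, negative; keep [2.5, 3]
z = 2.75 gives p = 4.90625, positive; keep [2.5, 2.75]
z = 2.625 gives p = 2.003906, positive; keep [2.5, 2.625]
z = 2.5625 gives p = 0.7036, positive; keep [2.5, 2.5625]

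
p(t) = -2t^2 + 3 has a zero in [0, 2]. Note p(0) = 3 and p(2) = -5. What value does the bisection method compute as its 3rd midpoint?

1.25

p(1) = 1 > 0, so the root lies in [1, 2]
p(1.5) = -1.5 < 0, so the root lies in [1, 1.5]
p(1.25) = -0.125 < 0, so the root lies in [1, 1.25]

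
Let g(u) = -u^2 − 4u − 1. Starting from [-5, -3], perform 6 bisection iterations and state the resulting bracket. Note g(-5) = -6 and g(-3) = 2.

m = -4, g(m) = -1 (−); new bracket [-4, -3]
m = -3.5, g(m) = 0.75 (+); new bracket [-4, -3.5]
m = -3.75, g(m) = -0.0625 (−); new bracket [-3.75, -3.5]
m = -3.625, g(m) = 0.3594 (+); new bracket [-3.75, -3.625]
m = -3.6875, g(m) = 0.1523 (+); new bracket [-3.75, -3.6875]
m = -3.71875, g(m) = 0.0459 (+); new bracket [-3.75, -3.71875]

[-3.75, -3.71875]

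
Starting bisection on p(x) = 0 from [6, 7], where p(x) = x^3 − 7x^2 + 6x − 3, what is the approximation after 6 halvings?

6.109375

p(6.5) = 14.875 > 0, so the root lies in [6, 6.5]
p(6.25) = 5.203125 > 0, so the root lies in [6, 6.25]
p(6.125) = 0.923828 > 0, so the root lies in [6, 6.125]
p(6.0625) = -1.0818 < 0, so the root lies in [6.0625, 6.125]
p(6.09375) = -0.09 < 0, so the root lies in [6.09375, 6.125]
p(6.109375) = 0.4142 > 0, so the root lies in [6.09375, 6.109375]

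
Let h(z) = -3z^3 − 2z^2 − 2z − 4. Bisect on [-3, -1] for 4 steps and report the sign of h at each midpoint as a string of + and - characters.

h(-2) = 16 > 0, so the root lies in [-2, -1]
h(-1.5) = 4.625 > 0, so the root lies in [-1.5, -1]
h(-1.25) = 1.234375 > 0, so the root lies in [-1.25, -1]
h(-1.125) = -0.0098 < 0, so the root lies in [-1.25, -1.125]

+++-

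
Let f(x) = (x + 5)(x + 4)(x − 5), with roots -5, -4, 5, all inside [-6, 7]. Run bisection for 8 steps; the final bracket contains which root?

5

midpoint 0.5: f = -111.375 < 0 → [0.5, 7]
midpoint 3.75: f = -84.765625 < 0 → [3.75, 7]
midpoint 5.375: f = 36.474609 > 0 → [3.75, 5.375]
midpoint 4.5625: f = -35.822 < 0 → [4.5625, 5.375]
midpoint 4.96875: f = -2.794 < 0 → [4.96875, 5.375]
midpoint 5.171875: f = 16.0351 > 0 → [4.96875, 5.171875]
midpoint 5.0703125: f = 6.4224 > 0 → [4.96875, 5.0703125]
midpoint 5.01953125: f = 1.7651 > 0 → [4.96875, 5.01953125]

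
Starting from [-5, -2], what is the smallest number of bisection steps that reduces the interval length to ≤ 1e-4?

Width after n steps is 3/2^n. Need 2^n ≥ 3/1e-4 = 30000.
2^14 = 16384 < 30000 ≤ 2^15 = 32768, so n = 15.

15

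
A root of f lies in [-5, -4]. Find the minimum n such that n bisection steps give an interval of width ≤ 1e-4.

Width after n steps is 1/2^n. Need 2^n ≥ 1/1e-4 = 10000.
2^13 = 8192 < 10000 ≤ 2^14 = 16384, so n = 14.

14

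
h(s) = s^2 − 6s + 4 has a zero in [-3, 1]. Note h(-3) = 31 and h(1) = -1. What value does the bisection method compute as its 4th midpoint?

0.75

s = -1 gives h = 11, positive; keep [-1, 1]
s = 0 gives h = 4, positive; keep [0, 1]
s = 0.5 gives h = 1.25, positive; keep [0.5, 1]
s = 0.75 gives h = 0.0625, positive; keep [0.75, 1]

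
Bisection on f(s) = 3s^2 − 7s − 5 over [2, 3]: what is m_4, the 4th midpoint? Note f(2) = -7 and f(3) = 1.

2.9375

midpoint 2.5: f = -3.75 < 0 → [2.5, 3]
midpoint 2.75: f = -1.5625 < 0 → [2.75, 3]
midpoint 2.875: f = -0.328125 < 0 → [2.875, 3]
midpoint 2.9375: f = 0.3242 > 0 → [2.875, 2.9375]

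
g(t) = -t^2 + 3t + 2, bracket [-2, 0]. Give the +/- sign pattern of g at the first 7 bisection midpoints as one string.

g(-1) = -2 < 0, so the root lies in [-1, 0]
g(-0.5) = 0.25 > 0, so the root lies in [-1, -0.5]
g(-0.75) = -0.8125 < 0, so the root lies in [-0.75, -0.5]
g(-0.625) = -0.2656 < 0, so the root lies in [-0.625, -0.5]
g(-0.5625) = -0.0039 < 0, so the root lies in [-0.5625, -0.5]
g(-0.53125) = 0.124 > 0, so the root lies in [-0.5625, -0.53125]
g(-0.546875) = 0.0603 > 0, so the root lies in [-0.5625, -0.546875]

-+---++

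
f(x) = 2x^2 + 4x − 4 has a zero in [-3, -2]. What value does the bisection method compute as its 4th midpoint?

x = -2.5 gives f = -1.5, negative; keep [-3, -2.5]
x = -2.75 gives f = 0.125, positive; keep [-2.75, -2.5]
x = -2.625 gives f = -0.71875, negative; keep [-2.75, -2.625]
x = -2.6875 gives f = -0.3047, negative; keep [-2.75, -2.6875]

-2.6875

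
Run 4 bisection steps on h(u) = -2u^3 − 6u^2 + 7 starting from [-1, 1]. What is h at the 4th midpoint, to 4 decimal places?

1.0664

u = 0 gives h = 7, positive; keep [0, 1]
u = 0.5 gives h = 5.25, positive; keep [0.5, 1]
u = 0.75 gives h = 2.78125, positive; keep [0.75, 1]
u = 0.875 gives h = 1.0664, positive; keep [0.875, 1]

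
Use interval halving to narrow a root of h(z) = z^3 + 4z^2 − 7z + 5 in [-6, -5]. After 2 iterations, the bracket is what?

[-5.5, -5.25]

h(-5.5) = -1.875 < 0, so the root lies in [-5.5, -5]
h(-5.25) = 7.296875 > 0, so the root lies in [-5.5, -5.25]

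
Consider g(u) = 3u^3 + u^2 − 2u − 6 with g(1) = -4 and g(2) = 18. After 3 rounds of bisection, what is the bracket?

g(1.5) = 3.375 > 0, so the root lies in [1, 1.5]
g(1.25) = -1.078125 < 0, so the root lies in [1.25, 1.5]
g(1.375) = 0.939453 > 0, so the root lies in [1.25, 1.375]

[1.25, 1.375]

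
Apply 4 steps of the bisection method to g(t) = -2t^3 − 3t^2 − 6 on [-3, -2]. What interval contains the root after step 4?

m = -2.5, g(m) = 6.5 (+); new bracket [-2.5, -2]
m = -2.25, g(m) = 1.59375 (+); new bracket [-2.25, -2]
m = -2.125, g(m) = -0.355469 (−); new bracket [-2.25, -2.125]
m = -2.1875, g(m) = 0.5796 (+); new bracket [-2.1875, -2.125]

[-2.1875, -2.125]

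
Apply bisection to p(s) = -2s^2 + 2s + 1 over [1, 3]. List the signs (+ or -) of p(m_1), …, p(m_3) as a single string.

--+

m = 2, p(m) = -3 (−); new bracket [1, 2]
m = 1.5, p(m) = -0.5 (−); new bracket [1, 1.5]
m = 1.25, p(m) = 0.375 (+); new bracket [1.25, 1.5]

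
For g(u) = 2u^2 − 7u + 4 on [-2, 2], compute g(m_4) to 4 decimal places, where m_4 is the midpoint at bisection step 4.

-0.1250

m = 0, g(m) = 4 (+); new bracket [0, 2]
m = 1, g(m) = -1 (−); new bracket [0, 1]
m = 0.5, g(m) = 1 (+); new bracket [0.5, 1]
m = 0.75, g(m) = -0.125 (−); new bracket [0.5, 0.75]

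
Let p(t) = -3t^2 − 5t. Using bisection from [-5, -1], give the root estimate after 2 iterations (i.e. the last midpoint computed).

-2

p(-3) = -12 < 0, so the root lies in [-3, -1]
p(-2) = -2 < 0, so the root lies in [-2, -1]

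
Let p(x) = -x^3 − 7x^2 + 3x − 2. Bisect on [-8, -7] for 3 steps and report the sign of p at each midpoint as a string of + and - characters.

x = -7.5 gives p = 3.625, positive; keep [-7.5, -7]
x = -7.25 gives p = -10.609375, negative; keep [-7.5, -7.25]
x = -7.375 gives p = -3.728516, negative; keep [-7.5, -7.375]

+--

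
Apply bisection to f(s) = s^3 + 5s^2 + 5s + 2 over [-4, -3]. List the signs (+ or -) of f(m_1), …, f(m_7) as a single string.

s = -3.5 gives f = 2.875, positive; keep [-4, -3.5]
s = -3.75 gives f = 0.828125, positive; keep [-4, -3.75]
s = -3.875 gives f = -0.482422, negative; keep [-3.875, -3.75]
s = -3.8125 gives f = 0.198, positive; keep [-3.875, -3.8125]
s = -3.84375 gives f = -0.1358, negative; keep [-3.84375, -3.8125]
s = -3.828125 gives f = 0.0327, positive; keep [-3.84375, -3.828125]
s = -3.8359375 gives f = -0.0512, negative; keep [-3.8359375, -3.828125]

++-+-+-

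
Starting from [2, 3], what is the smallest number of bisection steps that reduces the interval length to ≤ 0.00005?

Width after n steps is 1/2^n. Need 2^n ≥ 1/0.00005 = 20000.
2^14 = 16384 < 20000 ≤ 2^15 = 32768, so n = 15.

15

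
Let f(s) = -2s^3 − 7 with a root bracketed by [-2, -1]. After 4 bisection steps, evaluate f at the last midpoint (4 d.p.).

0.6294

f(-1.5) = -0.25 < 0, so the root lies in [-2, -1.5]
f(-1.75) = 3.71875 > 0, so the root lies in [-1.75, -1.5]
f(-1.625) = 1.582031 > 0, so the root lies in [-1.625, -1.5]
f(-1.5625) = 0.6294 > 0, so the root lies in [-1.5625, -1.5]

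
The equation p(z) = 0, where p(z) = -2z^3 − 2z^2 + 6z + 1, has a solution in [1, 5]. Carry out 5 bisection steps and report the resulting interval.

[1.375, 1.5]

midpoint 3: p = -53 < 0 → [1, 3]
midpoint 2: p = -11 < 0 → [1, 2]
midpoint 1.5: p = -1.25 < 0 → [1, 1.5]
midpoint 1.25: p = 1.4688 > 0 → [1.25, 1.5]
midpoint 1.375: p = 0.2695 > 0 → [1.375, 1.5]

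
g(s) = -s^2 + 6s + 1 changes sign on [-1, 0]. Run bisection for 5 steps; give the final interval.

[-0.1875, -0.15625]

m = -0.5, g(m) = -2.25 (−); new bracket [-0.5, 0]
m = -0.25, g(m) = -0.5625 (−); new bracket [-0.25, 0]
m = -0.125, g(m) = 0.234375 (+); new bracket [-0.25, -0.125]
m = -0.1875, g(m) = -0.1602 (−); new bracket [-0.1875, -0.125]
m = -0.15625, g(m) = 0.0381 (+); new bracket [-0.1875, -0.15625]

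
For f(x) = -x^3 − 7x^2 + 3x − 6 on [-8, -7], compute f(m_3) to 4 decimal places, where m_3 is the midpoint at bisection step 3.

midpoint -7.5: f = -0.375 < 0 → [-8, -7.5]
midpoint -7.75: f = 15.796875 > 0 → [-7.75, -7.5]
midpoint -7.625: f = 7.462891 > 0 → [-7.625, -7.5]

7.4629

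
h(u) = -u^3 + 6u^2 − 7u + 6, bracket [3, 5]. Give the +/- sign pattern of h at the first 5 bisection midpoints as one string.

+++--

midpoint 4: h = 10 > 0 → [4, 5]
midpoint 4.5: h = 4.875 > 0 → [4.5, 5]
midpoint 4.75: h = 0.953125 > 0 → [4.75, 5]
midpoint 4.875: h = -1.3887 < 0 → [4.75, 4.875]
midpoint 4.8125: h = -0.1848 < 0 → [4.75, 4.8125]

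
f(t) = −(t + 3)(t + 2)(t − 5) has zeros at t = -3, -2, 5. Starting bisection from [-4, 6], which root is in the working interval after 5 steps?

f(1) = 48 > 0, so the root lies in [1, 6]
f(3.5) = 53.625 > 0, so the root lies in [3.5, 6]
f(4.75) = 13.078125 > 0, so the root lies in [4.75, 6]
f(5.375) = -23.1621 < 0, so the root lies in [4.75, 5.375]
f(5.0625) = -3.5588 < 0, so the root lies in [4.75, 5.0625]

5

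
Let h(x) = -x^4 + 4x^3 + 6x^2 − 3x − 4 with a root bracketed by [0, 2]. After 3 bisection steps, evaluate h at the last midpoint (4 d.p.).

-1.5039

h(1) = 2 > 0, so the root lies in [0, 1]
h(0.5) = -3.5625 < 0, so the root lies in [0.5, 1]
h(0.75) = -1.503906 < 0, so the root lies in [0.75, 1]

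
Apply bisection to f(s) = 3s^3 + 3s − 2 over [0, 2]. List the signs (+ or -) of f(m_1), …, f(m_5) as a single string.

midpoint 1: f = 4 > 0 → [0, 1]
midpoint 0.5: f = -0.125 < 0 → [0.5, 1]
midpoint 0.75: f = 1.515625 > 0 → [0.5, 0.75]
midpoint 0.625: f = 0.6074 > 0 → [0.5, 0.625]
midpoint 0.5625: f = 0.2214 > 0 → [0.5, 0.5625]

+-+++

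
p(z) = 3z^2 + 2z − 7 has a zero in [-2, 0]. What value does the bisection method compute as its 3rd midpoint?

-1.75

m = -1, p(m) = -6 (−); new bracket [-2, -1]
m = -1.5, p(m) = -3.25 (−); new bracket [-2, -1.5]
m = -1.75, p(m) = -1.3125 (−); new bracket [-2, -1.75]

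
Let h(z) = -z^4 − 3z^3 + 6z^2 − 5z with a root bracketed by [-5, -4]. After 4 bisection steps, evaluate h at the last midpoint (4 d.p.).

h(-4.5) = 7.3125 > 0, so the root lies in [-5, -4.5]
h(-4.75) = -28.425781 < 0, so the root lies in [-4.75, -4.5]
h(-4.625) = -9.295166 < 0, so the root lies in [-4.625, -4.5]
h(-4.5625) = -0.6873 < 0, so the root lies in [-4.5625, -4.5]

-0.6873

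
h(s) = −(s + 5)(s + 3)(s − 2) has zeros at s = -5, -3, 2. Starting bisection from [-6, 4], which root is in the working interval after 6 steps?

h(-1) = 24 > 0, so the root lies in [-1, 4]
h(1.5) = 14.625 > 0, so the root lies in [1.5, 4]
h(2.75) = -33.421875 < 0, so the root lies in [1.5, 2.75]
h(2.125) = -4.5645 < 0, so the root lies in [1.5, 2.125]
h(1.8125) = 6.1472 > 0, so the root lies in [1.8125, 2.125]
h(1.96875) = 1.0821 > 0, so the root lies in [1.96875, 2.125]

2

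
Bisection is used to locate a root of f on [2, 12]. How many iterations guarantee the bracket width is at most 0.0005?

Width after n steps is 10/2^n. Need 2^n ≥ 10/0.0005 = 20000.
2^14 = 16384 < 20000 ≤ 2^15 = 32768, so n = 15.

15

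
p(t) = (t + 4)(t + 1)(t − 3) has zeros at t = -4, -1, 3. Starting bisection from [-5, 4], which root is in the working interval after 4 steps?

3

p(-0.5) = -6.125 < 0, so the root lies in [-0.5, 4]
p(1.75) = -19.765625 < 0, so the root lies in [1.75, 4]
p(2.875) = -3.330078 < 0, so the root lies in [2.875, 4]
p(3.4375) = 14.4392 > 0, so the root lies in [2.875, 3.4375]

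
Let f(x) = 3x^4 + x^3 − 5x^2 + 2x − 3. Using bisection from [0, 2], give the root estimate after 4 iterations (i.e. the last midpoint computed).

1.125

x = 1 gives f = -2, negative; keep [1, 2]
x = 1.5 gives f = 7.3125, positive; keep [1, 1.5]
x = 1.25 gives f = 0.964844, positive; keep [1, 1.25]
x = 1.125 gives f = -0.8489, negative; keep [1.125, 1.25]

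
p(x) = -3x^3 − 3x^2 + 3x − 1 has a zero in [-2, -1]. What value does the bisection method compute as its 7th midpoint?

x = -1.5 gives p = -2.125, negative; keep [-2, -1.5]
x = -1.75 gives p = 0.640625, positive; keep [-1.75, -1.5]
x = -1.625 gives p = -0.923828, negative; keep [-1.75, -1.625]
x = -1.6875 gives p = -0.1892, negative; keep [-1.75, -1.6875]
x = -1.71875 gives p = 0.2135, positive; keep [-1.71875, -1.6875]
x = -1.703125 gives p = 0.0092, positive; keep [-1.703125, -1.6875]
x = -1.6953125 gives p = -0.0908, negative; keep [-1.703125, -1.6953125]

-1.6953125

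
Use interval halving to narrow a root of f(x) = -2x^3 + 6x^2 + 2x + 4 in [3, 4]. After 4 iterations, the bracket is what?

[3.4375, 3.5]

x = 3.5 gives f = -1.25, negative; keep [3, 3.5]
x = 3.25 gives f = 5.21875, positive; keep [3.25, 3.5]
x = 3.375 gives f = 2.207031, positive; keep [3.375, 3.5]
x = 3.4375 gives f = 0.5356, positive; keep [3.4375, 3.5]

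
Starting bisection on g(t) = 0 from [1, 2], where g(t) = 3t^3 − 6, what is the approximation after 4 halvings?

m = 1.5, g(m) = 4.125 (+); new bracket [1, 1.5]
m = 1.25, g(m) = -0.140625 (−); new bracket [1.25, 1.5]
m = 1.375, g(m) = 1.798828 (+); new bracket [1.25, 1.375]
m = 1.3125, g(m) = 0.783 (+); new bracket [1.25, 1.3125]

1.3125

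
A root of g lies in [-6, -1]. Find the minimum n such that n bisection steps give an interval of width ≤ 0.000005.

Width after n steps is 5/2^n. Need 2^n ≥ 5/0.000005 = 1000000.
2^19 = 524288 < 1000000 ≤ 2^20 = 1048576, so n = 20.

20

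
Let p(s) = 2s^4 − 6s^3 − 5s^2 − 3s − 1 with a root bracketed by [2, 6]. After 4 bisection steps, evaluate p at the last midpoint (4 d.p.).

p(4) = 35 > 0, so the root lies in [2, 4]
p(3) = -55 < 0, so the root lies in [3, 4]
p(3.5) = -29.875 < 0, so the root lies in [3.5, 4]
p(3.75) = -3.4609 < 0, so the root lies in [3.75, 4]

-3.4609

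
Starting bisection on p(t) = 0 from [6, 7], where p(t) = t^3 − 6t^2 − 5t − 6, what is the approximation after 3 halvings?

6.875

midpoint 6.5: p = -17.375 < 0 → [6.5, 7]
midpoint 6.75: p = -5.578125 < 0 → [6.75, 7]
midpoint 6.875: p = 0.982422 > 0 → [6.75, 6.875]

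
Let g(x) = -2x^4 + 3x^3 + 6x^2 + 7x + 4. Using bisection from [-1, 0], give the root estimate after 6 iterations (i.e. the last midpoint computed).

-0.796875

g(-0.5) = 1.5 > 0, so the root lies in [-1, -0.5]
g(-0.75) = 0.226562 > 0, so the root lies in [-1, -0.75]
g(-0.875) = -0.713379 < 0, so the root lies in [-0.875, -0.75]
g(-0.8125) = -0.2073 < 0, so the root lies in [-0.8125, -0.75]
g(-0.78125) = 0.0178 > 0, so the root lies in [-0.8125, -0.78125]
g(-0.796875) = -0.0926 < 0, so the root lies in [-0.796875, -0.78125]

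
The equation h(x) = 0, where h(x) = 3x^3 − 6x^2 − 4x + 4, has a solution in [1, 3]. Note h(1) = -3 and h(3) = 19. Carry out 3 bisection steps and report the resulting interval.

x = 2 gives h = -4, negative; keep [2, 3]
x = 2.5 gives h = 3.375, positive; keep [2, 2.5]
x = 2.25 gives h = -1.203125, negative; keep [2.25, 2.5]

[2.25, 2.5]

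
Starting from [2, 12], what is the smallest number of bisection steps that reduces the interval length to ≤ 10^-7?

27

Width after n steps is 10/2^n. Need 2^n ≥ 10/10^-7 = 100000000.
2^26 = 67108864 < 100000000 ≤ 2^27 = 134217728, so n = 27.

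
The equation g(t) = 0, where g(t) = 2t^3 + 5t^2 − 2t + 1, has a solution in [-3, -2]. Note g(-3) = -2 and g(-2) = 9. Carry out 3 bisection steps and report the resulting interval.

[-3, -2.875]

midpoint -2.5: g = 6 > 0 → [-3, -2.5]
midpoint -2.75: g = 2.71875 > 0 → [-3, -2.75]
midpoint -2.875: g = 0.550781 > 0 → [-3, -2.875]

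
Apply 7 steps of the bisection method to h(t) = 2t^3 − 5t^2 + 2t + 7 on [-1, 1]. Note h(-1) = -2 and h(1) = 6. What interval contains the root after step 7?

[-0.890625, -0.875]

h(0) = 7 > 0, so the root lies in [-1, 0]
h(-0.5) = 4.5 > 0, so the root lies in [-1, -0.5]
h(-0.75) = 1.84375 > 0, so the root lies in [-1, -0.75]
h(-0.875) = 0.082 > 0, so the root lies in [-1, -0.875]
h(-0.9375) = -0.9175 < 0, so the root lies in [-0.9375, -0.875]
h(-0.90625) = -0.4075 < 0, so the root lies in [-0.90625, -0.875]
h(-0.890625) = -0.1602 < 0, so the root lies in [-0.890625, -0.875]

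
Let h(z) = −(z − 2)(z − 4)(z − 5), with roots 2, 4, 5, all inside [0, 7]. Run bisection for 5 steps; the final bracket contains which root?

2

midpoint 3.5: h = -1.125 < 0 → [0, 3.5]
midpoint 1.75: h = 1.828125 > 0 → [1.75, 3.5]
midpoint 2.625: h = -2.041016 < 0 → [1.75, 2.625]
midpoint 2.1875: h = -0.9558 < 0 → [1.75, 2.1875]
midpoint 1.96875: h = 0.1924 > 0 → [1.96875, 2.1875]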